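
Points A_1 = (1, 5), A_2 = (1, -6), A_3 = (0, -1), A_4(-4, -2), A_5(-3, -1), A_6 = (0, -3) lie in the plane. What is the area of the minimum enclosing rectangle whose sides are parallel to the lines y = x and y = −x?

In coordinates u = x + y, v = x − y the rectangle is axis-aligned; the map (x,y)→(u,v) scales areas by 2.
u-values: 6, -5, -1, -6, -4, -3; range = 6 − (-6) = 12.
v-values: -4, 7, 1, -2, -2, 3; range = 7 − (-4) = 11.
Area = (12 × 11) / 2 = 66.

66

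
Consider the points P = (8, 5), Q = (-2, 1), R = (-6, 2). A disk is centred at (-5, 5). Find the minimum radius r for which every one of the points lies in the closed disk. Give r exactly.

The required radius is the distance from (-5, 5) to the farthest point.
Squared distances: 169, 25, 10.
Maximum is 169, attained at P.
r = √169 = 13.

13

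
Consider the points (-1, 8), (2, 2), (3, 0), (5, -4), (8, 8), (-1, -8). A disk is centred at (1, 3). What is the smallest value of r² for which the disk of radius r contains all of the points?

The required radius is the distance from (1, 3) to the farthest point.
Squared distances: 29, 2, 13, 65, 74, 125.
Maximum is 125, attained at (-1, -8).

125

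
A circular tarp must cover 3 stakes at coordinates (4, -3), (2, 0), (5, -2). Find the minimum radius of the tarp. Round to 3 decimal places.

1.838

Call the three points A, B, C in the order given.
Side lengths²: AB² = 13, AC² = 2, BC² = 13.
Since BC² = 13 < 13 + 2 = 15, the triangle is acute, so the smallest enclosing circle is the circumcircle.
Circumcentre = (3.3, -1.3), r² = 3.38.
r = √(3.38) ≈ 1.838.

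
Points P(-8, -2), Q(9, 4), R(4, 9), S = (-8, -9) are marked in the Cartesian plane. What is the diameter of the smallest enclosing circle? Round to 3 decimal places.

By Welzl's lemma the MEC is supported by two points (diametrically opposite) or three points (on a circumcircle).
The minimum enclosing circle is determined by three boundary points: Q, R, S.
Their circumcentre is (-0.8, -0.8) with r² = 119.08.
The farthest remaining point P is at distance² 53.28 ≤ 119.08.
Diameter = 2r = 2√(119.08) ≈ 21.825.

21.825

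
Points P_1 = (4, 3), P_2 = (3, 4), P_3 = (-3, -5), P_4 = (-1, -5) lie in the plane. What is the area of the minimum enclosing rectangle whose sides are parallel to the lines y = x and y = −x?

37.5

In coordinates u = x + y, v = x − y the rectangle is axis-aligned; the map (x,y)→(u,v) scales areas by 2.
u-values: 7, 7, -8, -6; range = 7 − (-8) = 15.
v-values: 1, -1, 2, 4; range = 4 − (-1) = 5.
Area = (15 × 5) / 2 = 37.5.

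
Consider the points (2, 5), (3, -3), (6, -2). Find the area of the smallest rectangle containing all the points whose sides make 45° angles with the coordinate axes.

In coordinates u = x + y, v = x − y the rectangle is axis-aligned; the map (x,y)→(u,v) scales areas by 2.
u-values: 7, 0, 4; range = 7 − 0 = 7.
v-values: -3, 6, 8; range = 8 − (-3) = 11.
Area = (7 × 11) / 2 = 38.5.

38.5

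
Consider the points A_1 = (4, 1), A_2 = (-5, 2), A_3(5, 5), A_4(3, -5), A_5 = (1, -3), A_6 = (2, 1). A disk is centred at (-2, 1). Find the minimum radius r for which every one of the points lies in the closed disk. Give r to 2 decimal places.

8.06

The required radius is the distance from (-2, 1) to the farthest point.
Squared distances: 36, 10, 65, 61, 25, 16.
Maximum is 65, attained at A_3.
r = √65 ≈ 8.06.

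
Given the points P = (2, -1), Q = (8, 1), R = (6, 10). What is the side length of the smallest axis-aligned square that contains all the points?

The bounding box has width 6 and height 11.
An axis-aligned square enclosing the set must have side ≥ max(width, height).
So the minimum side is max(6, 11) = 11.

11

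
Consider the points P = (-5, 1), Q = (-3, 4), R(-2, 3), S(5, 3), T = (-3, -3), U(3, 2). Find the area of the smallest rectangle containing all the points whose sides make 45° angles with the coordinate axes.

63

In coordinates u = x + y, v = x − y the rectangle is axis-aligned; the map (x,y)→(u,v) scales areas by 2.
u-values: -4, 1, 1, 8, -6, 5; range = 8 − (-6) = 14.
v-values: -6, -7, -5, 2, 0, 1; range = 2 − (-7) = 9.
Area = (14 × 9) / 2 = 63.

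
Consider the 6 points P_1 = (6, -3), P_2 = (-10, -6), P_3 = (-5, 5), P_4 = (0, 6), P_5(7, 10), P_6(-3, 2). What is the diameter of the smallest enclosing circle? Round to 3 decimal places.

The farthest pair is P_2–P_5 with squared distance 545. The circle on this segment as diameter has centre (-1.5, 2) and r² = 545/4 = 136.25.
Check P_1: distance² to centre = 81.25 ≤ 136.25, so it lies inside.
All remaining points lie in this disk, and no smaller disk contains both endpoints, so this is the minimum enclosing circle.
Diameter = 2r = 2√(136.25) ≈ 23.345.

23.345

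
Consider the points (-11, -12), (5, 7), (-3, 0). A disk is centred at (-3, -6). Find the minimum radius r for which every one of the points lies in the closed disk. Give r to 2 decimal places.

The required radius is the distance from (-3, -6) to the farthest point.
Squared distances: 100, 233, 36.
Maximum is 233, attained at (5, 7).
r = √233 ≈ 15.26.

15.26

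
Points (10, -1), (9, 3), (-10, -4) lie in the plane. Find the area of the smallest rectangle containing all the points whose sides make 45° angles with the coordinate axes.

221

In coordinates u = x + y, v = x − y the rectangle is axis-aligned; the map (x,y)→(u,v) scales areas by 2.
u-values: 9, 12, -14; range = 12 − (-14) = 26.
v-values: 11, 6, -6; range = 11 − (-6) = 17.
Area = (26 × 17) / 2 = 221.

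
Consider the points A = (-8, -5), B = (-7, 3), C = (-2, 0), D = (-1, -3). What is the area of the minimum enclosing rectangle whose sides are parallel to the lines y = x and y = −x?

66

In coordinates u = x + y, v = x − y the rectangle is axis-aligned; the map (x,y)→(u,v) scales areas by 2.
u-values: -13, -4, -2, -4; range = -2 − (-13) = 11.
v-values: -3, -10, -2, 2; range = 2 − (-10) = 12.
Area = (11 × 12) / 2 = 66.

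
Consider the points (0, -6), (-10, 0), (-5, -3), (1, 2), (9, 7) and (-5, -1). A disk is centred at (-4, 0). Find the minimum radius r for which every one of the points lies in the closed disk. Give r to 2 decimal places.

14.76

The required radius is the distance from (-4, 0) to the farthest point.
Squared distances: 52, 36, 10, 29, 218, 2.
Maximum is 218, attained at (9, 7).
r = √218 ≈ 14.76.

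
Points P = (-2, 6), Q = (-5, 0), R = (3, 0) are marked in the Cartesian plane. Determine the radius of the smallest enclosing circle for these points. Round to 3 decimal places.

4.366

Side lengths²: PQ² = 45, PR² = 61, QR² = 64.
Since QR² = 64 < 61 + 45 = 106, the triangle is acute, so the smallest enclosing circle is the circumcircle.
Circumcentre = (-1, 1.75), r² = 19.0625.
r = √(19.0625) ≈ 4.366.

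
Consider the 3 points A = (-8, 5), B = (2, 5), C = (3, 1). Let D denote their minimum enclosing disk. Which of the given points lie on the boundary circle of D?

A, C

Side lengths²: AB² = 100, AC² = 137, BC² = 17.
Since AC² = 137 ≥ 100 + 17 = 117, the angle opposite AC is not acute, so the smallest enclosing circle has AC as diameter.
Centre = midpoint of AC = (-2.5, 3), r² = 137/4 = 34.25.
The points at distance exactly r from the centre are A, C — 2 points.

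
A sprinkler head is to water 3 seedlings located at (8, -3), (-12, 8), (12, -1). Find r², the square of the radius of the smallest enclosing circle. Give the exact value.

164.25

Call the three points A, B, C in the order given.
Side lengths²: AB² = 521, AC² = 20, BC² = 657.
Since BC² = 657 ≥ 521 + 20 = 541, the angle opposite BC is not acute, so the smallest enclosing circle has BC as diameter.
Centre = midpoint of BC = (0, 3.5), r² = 657/4 = 164.25.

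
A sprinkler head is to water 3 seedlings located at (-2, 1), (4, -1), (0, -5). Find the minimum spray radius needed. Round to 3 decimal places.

Call the three points A, B, C in the order given.
Side lengths²: AB² = 40, AC² = 40, BC² = 32.
Since AC² = 40 < 40 + 32 = 72, the triangle is acute, so the smallest enclosing circle is the circumcircle.
Circumcentre = (0.5, -1.5), r² = 12.5.
r = √(12.5) ≈ 3.536.

3.536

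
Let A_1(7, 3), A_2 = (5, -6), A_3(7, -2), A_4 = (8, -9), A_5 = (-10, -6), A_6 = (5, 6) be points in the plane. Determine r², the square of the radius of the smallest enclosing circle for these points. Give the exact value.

By Welzl's lemma the MEC is supported by two points (diametrically opposite) or three points (on a circumcircle).
The minimum enclosing circle is determined by three boundary points: A_4, A_5, A_6.
Their circumcentre is (-13/58, -165/58) with r² = 177489/1682.
The farthest remaining point A_1 is at distance² 145241/1682 ≤ 177489/1682.

177489/1682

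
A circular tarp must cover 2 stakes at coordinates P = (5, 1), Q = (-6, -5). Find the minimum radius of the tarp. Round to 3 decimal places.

The smallest circle enclosing two points has them as diameter endpoints.
Centre = midpoint = (-0.5, -2); r² = |PQ|²/4 = 157/4 = 39.25.
r = √(39.25) ≈ 6.265.

6.265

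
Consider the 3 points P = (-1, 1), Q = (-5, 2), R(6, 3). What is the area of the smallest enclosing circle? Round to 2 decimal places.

Side lengths²: PQ² = 17, PR² = 53, QR² = 122.
Since QR² = 122 ≥ 53 + 17 = 70, the angle opposite QR is not acute, so the smallest enclosing circle has QR as diameter.
Centre = midpoint of QR = (0.5, 2.5), r² = 122/4 = 30.5.
Area = π·r² = π·30.5 ≈ 95.82.

95.82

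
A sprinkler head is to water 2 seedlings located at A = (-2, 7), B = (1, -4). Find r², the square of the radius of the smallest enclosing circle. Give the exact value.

32.5

The smallest circle enclosing two points has them as diameter endpoints.
Centre = midpoint = (-0.5, 1.5); r² = |AB|²/4 = 130/4 = 32.5.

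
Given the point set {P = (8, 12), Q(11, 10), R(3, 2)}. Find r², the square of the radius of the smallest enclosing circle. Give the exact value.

Side lengths²: PQ² = 13, PR² = 125, QR² = 128.
Since QR² = 128 < 125 + 13 = 138, the triangle is acute, so the smallest enclosing circle is the circumcircle.
Circumcentre = (6.5, 6.5), r² = 32.5.

32.5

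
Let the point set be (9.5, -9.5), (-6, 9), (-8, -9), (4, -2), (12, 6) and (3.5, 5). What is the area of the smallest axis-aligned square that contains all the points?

400

The bounding box has width 20 and height 18.5.
An axis-aligned square enclosing the set must have side ≥ max(width, height).
So the minimum side is max(20, 18.5) = 20.
Area = 20² = 400.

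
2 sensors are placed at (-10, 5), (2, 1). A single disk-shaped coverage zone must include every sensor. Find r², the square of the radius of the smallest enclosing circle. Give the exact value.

The smallest circle enclosing two points has them as diameter endpoints.
Centre = midpoint = (-4, 3); r² = |(-10, 5)−(2, 1)|²/4 = 160/4 = 40.

40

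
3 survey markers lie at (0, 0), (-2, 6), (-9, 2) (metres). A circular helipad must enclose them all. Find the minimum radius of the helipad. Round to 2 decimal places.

4.70

Call the three points A, B, C in the order given.
Side lengths²: AB² = 40, AC² = 85, BC² = 65.
Since AC² = 85 < 65 + 40 = 105, the triangle is acute, so the smallest enclosing circle is the circumcircle.
Circumcentre = (-4.3, 1.9), r² = 22.1.
r = √(22.1) ≈ 4.70.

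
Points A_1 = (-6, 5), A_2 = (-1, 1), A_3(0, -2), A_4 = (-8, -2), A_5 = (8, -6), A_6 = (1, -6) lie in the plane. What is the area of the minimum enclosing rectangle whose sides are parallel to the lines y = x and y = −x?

In coordinates u = x + y, v = x − y the rectangle is axis-aligned; the map (x,y)→(u,v) scales areas by 2.
u-values: -1, 0, -2, -10, 2, -5; range = 2 − (-10) = 12.
v-values: -11, -2, 2, -6, 14, 7; range = 14 − (-11) = 25.
Area = (12 × 25) / 2 = 150.

150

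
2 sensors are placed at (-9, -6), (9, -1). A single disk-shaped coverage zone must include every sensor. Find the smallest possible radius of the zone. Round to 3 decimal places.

The smallest circle enclosing two points has them as diameter endpoints.
Centre = midpoint = (0, -3.5); r² = |(-9, -6)−(9, -1)|²/4 = 349/4 = 87.25.
r = √(87.25) ≈ 9.341.

9.341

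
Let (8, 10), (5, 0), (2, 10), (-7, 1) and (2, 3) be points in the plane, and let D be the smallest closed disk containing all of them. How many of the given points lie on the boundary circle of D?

2

The farthest pair is (8, 10)–(-7, 1) with squared distance 306. The circle on this segment as diameter has centre (0.5, 5.5) and r² = 306/4 = 76.5.
Check (5, 0): distance² to centre = 50.5 ≤ 76.5, so it lies inside.
All remaining points lie in this disk, and no smaller disk contains both endpoints, so this is the minimum enclosing circle.
The points at distance exactly r from the centre are (8, 10), (-7, 1) — 2 points.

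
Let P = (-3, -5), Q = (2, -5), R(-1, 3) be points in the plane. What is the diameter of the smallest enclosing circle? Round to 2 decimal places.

Side lengths²: PQ² = 25, PR² = 68, QR² = 73.
Since QR² = 73 < 68 + 25 = 93, the triangle is acute, so the smallest enclosing circle is the circumcircle.
Circumcentre = (-0.5, -1.375), r² = 19.390625.
Diameter = 2r = 2√(19.390625) ≈ 8.81.

8.81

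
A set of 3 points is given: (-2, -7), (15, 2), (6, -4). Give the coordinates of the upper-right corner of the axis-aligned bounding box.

x-range [-2, 15], y-range [-7, 2].
The upper-right corner is (15, 2).

(15, 2)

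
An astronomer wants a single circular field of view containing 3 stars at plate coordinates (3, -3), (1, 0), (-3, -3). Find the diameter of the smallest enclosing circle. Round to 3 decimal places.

Call the three points A, B, C in the order given.
Side lengths²: AB² = 13, AC² = 36, BC² = 25.
Since AC² = 36 < 25 + 13 = 38, the triangle is acute, so the smallest enclosing circle is the circumcircle.
Circumcentre = (0, -17/6), r² = 325/36.
Diameter = 2r = 2√(325/36) ≈ 6.009.

6.009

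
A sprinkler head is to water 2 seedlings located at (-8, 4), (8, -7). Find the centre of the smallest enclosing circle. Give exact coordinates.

(0, -1.5)

The smallest circle enclosing two points has them as diameter endpoints.
Centre = midpoint = (0, -1.5); r² = |(-8, 4)−(8, -7)|²/4 = 377/4 = 94.25.
Centre = (0, -1.5).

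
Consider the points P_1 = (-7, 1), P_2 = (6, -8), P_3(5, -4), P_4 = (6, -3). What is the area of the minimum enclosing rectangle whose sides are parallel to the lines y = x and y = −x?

99

In coordinates u = x + y, v = x − y the rectangle is axis-aligned; the map (x,y)→(u,v) scales areas by 2.
u-values: -6, -2, 1, 3; range = 3 − (-6) = 9.
v-values: -8, 14, 9, 9; range = 14 − (-8) = 22.
Area = (9 × 22) / 2 = 99.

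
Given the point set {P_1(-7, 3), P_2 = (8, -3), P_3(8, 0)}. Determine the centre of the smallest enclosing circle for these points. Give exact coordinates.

(0.5, 0)

Side lengths²: P_1P_2² = 261, P_1P_3² = 234, P_2P_3² = 9.
Since P_1P_2² = 261 ≥ 234 + 9 = 243, the angle opposite P_1P_2 is not acute, so the smallest enclosing circle has P_1P_2 as diameter.
Centre = midpoint of P_1P_2 = (0.5, 0), r² = 261/4 = 65.25.
Centre = (0.5, 0).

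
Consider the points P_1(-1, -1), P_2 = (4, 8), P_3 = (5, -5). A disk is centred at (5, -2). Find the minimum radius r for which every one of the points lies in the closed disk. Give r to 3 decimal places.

The required radius is the distance from (5, -2) to the farthest point.
Squared distances: 37, 101, 9.
Maximum is 101, attained at P_2.
r = √101 ≈ 10.050.

10.050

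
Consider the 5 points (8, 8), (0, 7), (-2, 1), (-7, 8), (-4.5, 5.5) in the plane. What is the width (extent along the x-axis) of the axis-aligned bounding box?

max x = 8, min x = -7, so width = 15.

15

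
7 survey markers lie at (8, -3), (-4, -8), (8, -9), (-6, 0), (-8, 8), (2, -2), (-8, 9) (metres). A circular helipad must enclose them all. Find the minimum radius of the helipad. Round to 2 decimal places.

A smallest enclosing disk is always determined by at most three of the input points on its boundary.
The farthest pair is (8, -9)–(-8, 9) with squared distance 580. The circle on this segment as diameter has centre (0, 0) and r² = 580/4 = 145.
Check (8, -3): distance² to centre = 73 ≤ 145, so it lies inside.
All remaining points lie in this disk, and no smaller disk contains both endpoints, so this is the minimum enclosing circle.
r = √145 ≈ 12.04.

12.04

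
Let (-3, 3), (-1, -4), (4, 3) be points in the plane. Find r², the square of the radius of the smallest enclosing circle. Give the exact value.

Call the three points A, B, C in the order given.
Side lengths²: AB² = 53, AC² = 49, BC² = 74.
Since BC² = 74 < 53 + 49 = 102, the triangle is acute, so the smallest enclosing circle is the circumcircle.
Circumcentre = (0.5, 3/14), r² = 1961/98.

1961/98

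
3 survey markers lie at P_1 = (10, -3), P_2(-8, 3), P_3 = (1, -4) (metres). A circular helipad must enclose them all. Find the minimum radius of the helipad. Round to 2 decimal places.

Side lengths²: P_1P_2² = 360, P_1P_3² = 82, P_2P_3² = 130.
Since P_1P_2² = 360 ≥ 130 + 82 = 212, the angle opposite P_1P_2 is not acute, so the smallest enclosing circle has P_1P_2 as diameter.
Centre = midpoint of P_1P_2 = (1, 0), r² = 360/4 = 90.
r = √90 ≈ 9.49.

9.49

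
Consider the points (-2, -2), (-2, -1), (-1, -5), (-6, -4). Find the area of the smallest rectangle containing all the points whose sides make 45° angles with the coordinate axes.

In coordinates u = x + y, v = x − y the rectangle is axis-aligned; the map (x,y)→(u,v) scales areas by 2.
u-values: -4, -3, -6, -10; range = -3 − (-10) = 7.
v-values: 0, -1, 4, -2; range = 4 − (-2) = 6.
Area = (7 × 6) / 2 = 21.

21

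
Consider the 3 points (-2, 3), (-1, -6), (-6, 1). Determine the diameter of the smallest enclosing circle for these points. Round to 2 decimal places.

Call the three points A, B, C in the order given.
Side lengths²: AB² = 82, AC² = 20, BC² = 74.
Since AB² = 82 < 74 + 20 = 94, the triangle is acute, so the smallest enclosing circle is the circumcircle.
Circumcentre = (-42/19, -30/19), r² = 7585/361.
Diameter = 2r = 2√(7585/361) ≈ 9.17.

9.17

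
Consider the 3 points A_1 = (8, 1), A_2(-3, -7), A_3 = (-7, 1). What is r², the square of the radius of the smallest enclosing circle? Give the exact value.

57.8125

Side lengths²: A_1A_2² = 185, A_1A_3² = 225, A_2A_3² = 80.
Since A_1A_3² = 225 < 185 + 80 = 265, the triangle is acute, so the smallest enclosing circle is the circumcircle.
Circumcentre = (0.5, -0.25), r² = 57.8125.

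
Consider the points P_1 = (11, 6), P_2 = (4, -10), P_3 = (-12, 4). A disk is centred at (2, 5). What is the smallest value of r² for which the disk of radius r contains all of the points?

229

The required radius is the distance from (2, 5) to the farthest point.
Squared distances: 82, 229, 197.
Maximum is 229, attained at P_2.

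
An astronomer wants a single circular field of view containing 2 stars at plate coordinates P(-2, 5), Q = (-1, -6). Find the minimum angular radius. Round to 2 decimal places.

The smallest circle enclosing two points has them as diameter endpoints.
Centre = midpoint = (-1.5, -0.5); r² = |PQ|²/4 = 122/4 = 30.5.
r = √(30.5) ≈ 5.52.

5.52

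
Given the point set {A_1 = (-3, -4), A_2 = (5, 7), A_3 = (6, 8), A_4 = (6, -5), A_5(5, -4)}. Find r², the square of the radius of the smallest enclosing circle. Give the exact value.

1025/18

By Welzl's lemma the MEC is supported by two points (diametrically opposite) or three points (on a circumcircle).
The minimum enclosing circle is determined by three boundary points: A_1, A_3, A_4.
Their circumcentre is (13/6, 1.5) with r² = 1025/18.
The farthest remaining point A_2 is at distance² 689/18 ≤ 1025/18.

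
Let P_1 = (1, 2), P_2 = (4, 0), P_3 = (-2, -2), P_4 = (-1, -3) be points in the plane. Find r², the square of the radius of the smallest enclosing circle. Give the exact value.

The farthest pair is P_2–P_3 with squared distance 40. The circle on this segment as diameter has centre (1, -1) and r² = 40/4 = 10.
Check P_1: distance² to centre = 9 ≤ 10, so it lies inside.
All remaining points lie in this disk, and no smaller disk contains both endpoints, so this is the minimum enclosing circle.

10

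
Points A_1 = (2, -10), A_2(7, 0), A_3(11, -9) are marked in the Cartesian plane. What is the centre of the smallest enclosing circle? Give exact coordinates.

(207/34, -197/34)

Side lengths²: A_1A_2² = 125, A_1A_3² = 82, A_2A_3² = 97.
Since A_1A_2² = 125 < 97 + 82 = 179, the triangle is acute, so the smallest enclosing circle is the circumcircle.
Circumcentre = (207/34, -197/34), r² = 19885/578.
Centre = (207/34, -197/34).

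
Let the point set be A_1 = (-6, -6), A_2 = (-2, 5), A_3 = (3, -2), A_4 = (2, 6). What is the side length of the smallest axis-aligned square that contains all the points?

12

The bounding box has width 9 and height 12.
An axis-aligned square enclosing the set must have side ≥ max(width, height).
So the minimum side is max(9, 12) = 12.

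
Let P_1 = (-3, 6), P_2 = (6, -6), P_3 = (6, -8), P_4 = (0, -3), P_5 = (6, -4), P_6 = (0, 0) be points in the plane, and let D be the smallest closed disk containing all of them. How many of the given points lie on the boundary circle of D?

2

The farthest pair is P_1–P_3 with squared distance 277. The circle on this segment as diameter has centre (1.5, -1) and r² = 277/4 = 69.25.
Check P_2: distance² to centre = 45.25 ≤ 69.25, so it lies inside.
All remaining points lie in this disk, and no smaller disk contains both endpoints, so this is the minimum enclosing circle.
The points at distance exactly r from the centre are P_1, P_3 — 2 points.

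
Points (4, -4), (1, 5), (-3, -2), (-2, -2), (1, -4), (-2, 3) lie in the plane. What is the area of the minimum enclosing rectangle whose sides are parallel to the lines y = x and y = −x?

In coordinates u = x + y, v = x − y the rectangle is axis-aligned; the map (x,y)→(u,v) scales areas by 2.
u-values: 0, 6, -5, -4, -3, 1; range = 6 − (-5) = 11.
v-values: 8, -4, -1, 0, 5, -5; range = 8 − (-5) = 13.
Area = (11 × 13) / 2 = 71.5.

71.5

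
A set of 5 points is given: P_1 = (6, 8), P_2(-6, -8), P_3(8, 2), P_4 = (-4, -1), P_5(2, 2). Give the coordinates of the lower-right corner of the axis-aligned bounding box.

(8, -8)

x-range [-6, 8], y-range [-8, 8].
The lower-right corner is (8, -8).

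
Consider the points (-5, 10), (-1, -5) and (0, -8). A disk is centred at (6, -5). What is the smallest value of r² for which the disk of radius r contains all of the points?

The required radius is the distance from (6, -5) to the farthest point.
Squared distances: 346, 49, 45.
Maximum is 346, attained at (-5, 10).

346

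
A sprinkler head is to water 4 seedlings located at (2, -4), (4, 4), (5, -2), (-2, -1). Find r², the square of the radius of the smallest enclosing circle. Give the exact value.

The minimum enclosing circle of a finite set is fixed by two of the points (as a diameter) or three (as a circumcircle).
The minimum enclosing circle is determined by three boundary points: (2, -4), (4, 4), (-2, -1).
Their circumcentre is (39/19, 9/38) with r² = 25925/1444.
The farthest remaining point (5, -2) is at distance² 19769/1444 ≤ 25925/1444.

25925/1444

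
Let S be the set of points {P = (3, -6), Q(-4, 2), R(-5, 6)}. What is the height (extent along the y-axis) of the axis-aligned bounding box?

12

max y = 6, min y = -6, so height = 12.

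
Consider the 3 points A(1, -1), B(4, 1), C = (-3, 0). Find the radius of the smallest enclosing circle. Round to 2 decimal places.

3.54

Side lengths²: AB² = 13, AC² = 17, BC² = 50.
Since BC² = 50 ≥ 17 + 13 = 30, the angle opposite BC is not acute, so the smallest enclosing circle has BC as diameter.
Centre = midpoint of BC = (0.5, 0.5), r² = 50/4 = 12.5.
r = √(12.5) ≈ 3.54.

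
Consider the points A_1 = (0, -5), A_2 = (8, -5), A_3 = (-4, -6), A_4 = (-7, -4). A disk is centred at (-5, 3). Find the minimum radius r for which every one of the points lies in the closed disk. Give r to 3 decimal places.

15.264

The required radius is the distance from (-5, 3) to the farthest point.
Squared distances: 89, 233, 82, 53.
Maximum is 233, attained at A_2.
r = √233 ≈ 15.264.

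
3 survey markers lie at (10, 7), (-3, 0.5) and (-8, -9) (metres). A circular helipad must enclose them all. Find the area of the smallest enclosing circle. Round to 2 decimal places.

Call the three points A, B, C in the order given.
Side lengths²: AB² = 211.25, AC² = 580, BC² = 115.25.
Since AC² = 580 ≥ 211.25 + 115.25 = 326.5, the angle opposite AC is not acute, so the smallest enclosing circle has AC as diameter.
Centre = midpoint of AC = (1, -1), r² = 580/4 = 145.
Area = π·r² = π·145 ≈ 455.53.

455.53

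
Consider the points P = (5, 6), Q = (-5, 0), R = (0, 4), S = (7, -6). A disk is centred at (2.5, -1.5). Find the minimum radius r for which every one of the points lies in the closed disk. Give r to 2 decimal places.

7.91

The required radius is the distance from (2.5, -1.5) to the farthest point.
Squared distances: 62.5, 58.5, 36.5, 40.5.
Maximum is 62.5, attained at P.
r = √(62.5) ≈ 7.91.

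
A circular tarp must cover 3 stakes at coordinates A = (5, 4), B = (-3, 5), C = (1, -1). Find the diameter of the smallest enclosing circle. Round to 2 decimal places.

Side lengths²: AB² = 65, AC² = 41, BC² = 52.
Since AB² = 65 < 52 + 41 = 93, the triangle is acute, so the smallest enclosing circle is the circumcircle.
Circumcentre = (37/44, 71/22), r² = 34645/1936.
Diameter = 2r = 2√(34645/1936) ≈ 8.46.

8.46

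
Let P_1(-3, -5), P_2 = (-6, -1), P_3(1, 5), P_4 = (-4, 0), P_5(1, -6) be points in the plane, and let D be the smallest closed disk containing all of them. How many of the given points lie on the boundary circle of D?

The minimum enclosing circle is determined by three boundary points: P_2, P_3, P_5.
Their circumcentre is (-5/14, -0.5) with r² = 3145/98.
The farthest remaining point P_1 is at distance² 2669/98 ≤ 3145/98.
The points at distance exactly r from the centre are P_2, P_3, P_5 — 3 points.

3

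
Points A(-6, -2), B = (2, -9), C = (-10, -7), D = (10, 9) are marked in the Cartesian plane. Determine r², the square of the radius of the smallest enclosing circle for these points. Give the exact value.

The minimum enclosing circle of a finite set is fixed by two of the points (as a diameter) or three (as a circumcircle).
The farthest pair is C–D with squared distance 656. The circle on this segment as diameter has centre (0, 1) and r² = 656/4 = 164.
Check A: distance² to centre = 45 ≤ 164, so it lies inside.
All remaining points lie in this disk, and no smaller disk contains both endpoints, so this is the minimum enclosing circle.

164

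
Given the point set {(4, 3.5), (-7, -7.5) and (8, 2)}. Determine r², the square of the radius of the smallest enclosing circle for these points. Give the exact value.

Call the three points A, B, C in the order given.
Side lengths²: AB² = 242, AC² = 18.25, BC² = 315.25.
Since BC² = 315.25 ≥ 242 + 18.25 = 260.25, the angle opposite BC is not acute, so the smallest enclosing circle has BC as diameter.
Centre = midpoint of BC = (0.5, -2.75), r² = 315.25/4 = 78.8125.

78.8125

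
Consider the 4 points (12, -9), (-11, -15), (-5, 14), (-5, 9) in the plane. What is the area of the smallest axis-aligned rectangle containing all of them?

667

x ranges over [-11, 12], width 23.
y ranges over [-15, 14], height 29.
Area = 23 × 29 = 667.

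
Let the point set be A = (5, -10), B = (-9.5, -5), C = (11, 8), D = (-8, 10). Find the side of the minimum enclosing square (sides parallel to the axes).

The bounding box has width 20.5 and height 20.
An axis-aligned square enclosing the set must have side ≥ max(width, height).
So the minimum side is max(20.5, 20) = 20.5.

20.5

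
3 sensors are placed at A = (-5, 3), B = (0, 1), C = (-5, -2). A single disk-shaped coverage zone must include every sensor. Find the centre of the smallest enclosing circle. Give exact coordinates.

(-3.1, 0.5)

Side lengths²: AB² = 29, AC² = 25, BC² = 34.
Since BC² = 34 < 29 + 25 = 54, the triangle is acute, so the smallest enclosing circle is the circumcircle.
Circumcentre = (-3.1, 0.5), r² = 9.86.
Centre = (-3.1, 0.5).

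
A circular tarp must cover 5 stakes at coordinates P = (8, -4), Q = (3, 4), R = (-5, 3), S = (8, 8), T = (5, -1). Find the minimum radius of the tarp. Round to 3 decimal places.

By Welzl's lemma the MEC is supported by two points (diametrically opposite) or three points (on a circumcircle).
The minimum enclosing circle is determined by three boundary points: P, R, S.
Their circumcentre is (37/13, 2) with r² = 10573/169.
The farthest remaining point T is at distance² 2305/169 ≤ 10573/169.
r = √(10573/169) ≈ 7.910.

7.910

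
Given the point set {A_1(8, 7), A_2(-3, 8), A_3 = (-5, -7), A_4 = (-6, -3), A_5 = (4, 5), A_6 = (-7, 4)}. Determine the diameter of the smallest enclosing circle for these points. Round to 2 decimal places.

19.10

By Welzl's lemma the MEC is supported by two points (diametrically opposite) or three points (on a circumcircle).
The farthest pair is A_1–A_3 with squared distance 365. The circle on this segment as diameter has centre (1.5, 0) and r² = 365/4 = 91.25.
Check A_2: distance² to centre = 84.25 ≤ 91.25, so it lies inside.
All remaining points lie in this disk, and no smaller disk contains both endpoints, so this is the minimum enclosing circle.
Diameter = 2r = 2√(91.25) ≈ 19.10.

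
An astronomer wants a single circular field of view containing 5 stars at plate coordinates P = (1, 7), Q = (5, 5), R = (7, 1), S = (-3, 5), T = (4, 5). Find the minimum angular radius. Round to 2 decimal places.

5.39

A smallest enclosing disk is always determined by at most three of the input points on its boundary.
The farthest pair is R–S with squared distance 116. The circle on this segment as diameter has centre (2, 3) and r² = 116/4 = 29.
Check P: distance² to centre = 17 ≤ 29, so it lies inside.
All remaining points lie in this disk, and no smaller disk contains both endpoints, so this is the minimum enclosing circle.
r = √29 ≈ 5.39.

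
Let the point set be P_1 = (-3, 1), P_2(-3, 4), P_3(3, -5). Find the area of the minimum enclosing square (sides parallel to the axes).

The bounding box has width 6 and height 9.
An axis-aligned square enclosing the set must have side ≥ max(width, height).
So the minimum side is max(6, 9) = 9.
Area = 9² = 81.

81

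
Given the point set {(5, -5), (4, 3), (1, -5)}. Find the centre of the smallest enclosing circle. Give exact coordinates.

Call the three points A, B, C in the order given.
Side lengths²: AB² = 65, AC² = 16, BC² = 73.
Since BC² = 73 < 65 + 16 = 81, the triangle is acute, so the smallest enclosing circle is the circumcircle.
Circumcentre = (3, -1.1875), r² = 18.53515625.
Centre = (3, -1.1875).

(3, -1.1875)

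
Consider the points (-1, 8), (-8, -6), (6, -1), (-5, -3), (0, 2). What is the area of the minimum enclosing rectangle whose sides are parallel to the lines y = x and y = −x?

In coordinates u = x + y, v = x − y the rectangle is axis-aligned; the map (x,y)→(u,v) scales areas by 2.
u-values: 7, -14, 5, -8, 2; range = 7 − (-14) = 21.
v-values: -9, -2, 7, -2, -2; range = 7 − (-9) = 16.
Area = (21 × 16) / 2 = 168.

168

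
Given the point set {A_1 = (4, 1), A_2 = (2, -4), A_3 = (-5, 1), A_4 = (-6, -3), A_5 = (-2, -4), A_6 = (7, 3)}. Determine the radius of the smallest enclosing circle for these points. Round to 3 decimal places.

7.159

By Welzl's lemma the MEC is supported by two points (diametrically opposite) or three points (on a circumcircle).
The farthest pair is A_4–A_6 with squared distance 205. The circle on this segment as diameter has centre (0.5, 0) and r² = 205/4 = 51.25.
Check A_1: distance² to centre = 13.25 ≤ 51.25, so it lies inside.
All remaining points lie in this disk, and no smaller disk contains both endpoints, so this is the minimum enclosing circle.
r = √(51.25) ≈ 7.159.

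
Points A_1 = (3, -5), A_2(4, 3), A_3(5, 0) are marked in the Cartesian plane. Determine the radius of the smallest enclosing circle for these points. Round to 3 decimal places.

4.031

Side lengths²: A_1A_2² = 65, A_1A_3² = 29, A_2A_3² = 10.
Since A_1A_2² = 65 ≥ 29 + 10 = 39, the angle opposite A_1A_2 is not acute, so the smallest enclosing circle has A_1A_2 as diameter.
Centre = midpoint of A_1A_2 = (3.5, -1), r² = 65/4 = 16.25.
r = √(16.25) ≈ 4.031.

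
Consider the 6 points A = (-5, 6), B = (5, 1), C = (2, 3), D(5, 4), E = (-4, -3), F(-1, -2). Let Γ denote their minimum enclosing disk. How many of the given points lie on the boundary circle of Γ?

By Welzl's lemma the MEC is supported by two points (diametrically opposite) or three points (on a circumcircle).
The minimum enclosing circle is determined by three boundary points: A, D, E.
Their circumcentre is (-27/44, 85/44) with r² = 34645/968.
The farthest remaining point B is at distance² 31345/968 ≤ 34645/968.
The points at distance exactly r from the centre are A, D, E — 3 points.

3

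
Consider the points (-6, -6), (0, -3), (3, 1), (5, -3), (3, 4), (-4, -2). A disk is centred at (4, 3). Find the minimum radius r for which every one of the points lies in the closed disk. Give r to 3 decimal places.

13.454

The required radius is the distance from (4, 3) to the farthest point.
Squared distances: 181, 52, 5, 37, 2, 89.
Maximum is 181, attained at (-6, -6).
r = √181 ≈ 13.454.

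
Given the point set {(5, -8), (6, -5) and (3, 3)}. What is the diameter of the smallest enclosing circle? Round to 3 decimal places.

Call the three points A, B, C in the order given.
Side lengths²: AB² = 10, AC² = 125, BC² = 73.
Since AC² = 125 ≥ 73 + 10 = 83, the angle opposite AC is not acute, so the smallest enclosing circle has AC as diameter.
Centre = midpoint of AC = (4, -2.5), r² = 125/4 = 31.25.
Diameter = 2r = 2√(31.25) ≈ 11.180.

11.180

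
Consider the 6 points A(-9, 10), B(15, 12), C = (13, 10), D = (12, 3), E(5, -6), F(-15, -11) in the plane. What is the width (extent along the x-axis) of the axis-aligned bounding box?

max x = 15, min x = -15, so width = 30.

30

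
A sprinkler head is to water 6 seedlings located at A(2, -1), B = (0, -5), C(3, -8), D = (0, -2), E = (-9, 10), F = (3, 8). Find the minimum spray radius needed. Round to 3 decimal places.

The farthest pair is C–E with squared distance 468. The circle on this segment as diameter has centre (-3, 1) and r² = 468/4 = 117.
Check A: distance² to centre = 29 ≤ 117, so it lies inside.
All remaining points lie in this disk, and no smaller disk contains both endpoints, so this is the minimum enclosing circle.
r = √117 ≈ 10.817.

10.817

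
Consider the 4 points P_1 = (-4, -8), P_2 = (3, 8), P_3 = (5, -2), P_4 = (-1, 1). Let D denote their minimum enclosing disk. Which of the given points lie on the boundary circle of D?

A smallest enclosing disk is always determined by at most three of the input points on its boundary.
The farthest pair is P_1–P_2 with squared distance 305. The circle on this segment as diameter has centre (-0.5, 0) and r² = 305/4 = 76.25.
Check P_3: distance² to centre = 34.25 ≤ 76.25, so it lies inside.
All remaining points lie in this disk, and no smaller disk contains both endpoints, so this is the minimum enclosing circle.
The points at distance exactly r from the centre are P_1, P_2 — 2 points.

P_1, P_2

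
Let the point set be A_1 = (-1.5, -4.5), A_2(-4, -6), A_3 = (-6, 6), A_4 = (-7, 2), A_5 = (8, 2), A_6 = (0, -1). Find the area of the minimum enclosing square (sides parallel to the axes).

225

The bounding box has width 15 and height 12.
An axis-aligned square enclosing the set must have side ≥ max(width, height).
So the minimum side is max(15, 12) = 15.
Area = 15² = 225.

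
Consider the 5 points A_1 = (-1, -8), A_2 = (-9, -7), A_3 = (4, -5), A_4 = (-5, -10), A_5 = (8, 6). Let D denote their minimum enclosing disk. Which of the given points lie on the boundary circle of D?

A_2, A_5

The farthest pair is A_2–A_5 with squared distance 458. The circle on this segment as diameter has centre (-0.5, -0.5) and r² = 458/4 = 114.5.
Check A_1: distance² to centre = 56.5 ≤ 114.5, so it lies inside.
All remaining points lie in this disk, and no smaller disk contains both endpoints, so this is the minimum enclosing circle.
The points at distance exactly r from the centre are A_2, A_5 — 2 points.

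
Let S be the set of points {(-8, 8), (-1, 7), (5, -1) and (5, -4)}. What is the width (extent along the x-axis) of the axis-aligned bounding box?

max x = 5, min x = -8, so width = 13.

13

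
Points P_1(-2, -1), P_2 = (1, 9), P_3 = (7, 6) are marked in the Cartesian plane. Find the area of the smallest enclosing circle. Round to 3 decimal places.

105.190

Side lengths²: P_1P_2² = 109, P_1P_3² = 130, P_2P_3² = 45.
Since P_1P_3² = 130 < 109 + 45 = 154, the triangle is acute, so the smallest enclosing circle is the circumcircle.
Circumcentre = (87/46, 151/46), r² = 35425/1058.
Area = π·r² = π·35425/1058 ≈ 105.190.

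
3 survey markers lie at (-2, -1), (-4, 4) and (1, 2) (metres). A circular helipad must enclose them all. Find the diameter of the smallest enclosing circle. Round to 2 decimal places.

5.86

Call the three points A, B, C in the order given.
Side lengths²: AB² = 29, AC² = 18, BC² = 29.
Since BC² = 29 < 29 + 18 = 47, the triangle is acute, so the smallest enclosing circle is the circumcircle.
Circumcentre = (-27/14, 27/14), r² = 841/98.
Diameter = 2r = 2√(841/98) ≈ 5.86.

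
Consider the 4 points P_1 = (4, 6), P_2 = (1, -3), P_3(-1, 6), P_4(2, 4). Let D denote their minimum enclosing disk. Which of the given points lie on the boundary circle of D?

The minimum enclosing circle of a finite set is fixed by two of the points (as a diameter) or three (as a circumcircle).
The minimum enclosing circle is determined by three boundary points: P_1, P_2, P_3.
Their circumcentre is (1.5, 11/6) with r² = 425/18.
The farthest remaining point P_4 is at distance² 89/18 ≤ 425/18.
The points at distance exactly r from the centre are P_1, P_2, P_3 — 3 points.

P_1, P_2, P_3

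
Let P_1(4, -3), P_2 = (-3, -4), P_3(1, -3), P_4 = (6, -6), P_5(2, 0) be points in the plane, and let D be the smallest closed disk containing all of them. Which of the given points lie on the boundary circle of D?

A smallest enclosing disk is always determined by at most three of the input points on its boundary.
The minimum enclosing circle is determined by three boundary points: P_2, P_4, P_5.
Their circumcentre is (73/46, -106/23) with r² = 45305/2116.
The farthest remaining point P_1 is at distance² 17797/2116 ≤ 45305/2116.
The points at distance exactly r from the centre are P_2, P_4, P_5 — 3 points.

P_2, P_4, P_5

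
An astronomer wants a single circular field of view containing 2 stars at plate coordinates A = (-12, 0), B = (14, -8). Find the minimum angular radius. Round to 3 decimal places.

The smallest circle enclosing two points has them as diameter endpoints.
Centre = midpoint = (1, -4); r² = |AB|²/4 = 740/4 = 185.
r = √185 ≈ 13.601.

13.601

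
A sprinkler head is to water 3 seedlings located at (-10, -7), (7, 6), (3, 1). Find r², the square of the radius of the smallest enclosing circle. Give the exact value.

Call the three points A, B, C in the order given.
Side lengths²: AB² = 458, AC² = 233, BC² = 41.
Since AB² = 458 ≥ 233 + 41 = 274, the angle opposite AB is not acute, so the smallest enclosing circle has AB as diameter.
Centre = midpoint of AB = (-1.5, -0.5), r² = 458/4 = 114.5.

114.5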